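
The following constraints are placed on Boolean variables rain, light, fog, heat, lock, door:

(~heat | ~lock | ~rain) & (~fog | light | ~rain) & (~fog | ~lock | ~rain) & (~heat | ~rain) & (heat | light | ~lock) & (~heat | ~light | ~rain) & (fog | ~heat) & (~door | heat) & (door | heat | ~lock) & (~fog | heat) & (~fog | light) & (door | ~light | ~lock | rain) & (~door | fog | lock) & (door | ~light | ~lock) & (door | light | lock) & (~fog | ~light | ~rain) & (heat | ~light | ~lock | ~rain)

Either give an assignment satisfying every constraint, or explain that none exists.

rain = False, light = True, fog = False, heat = False, lock = False, door = False

Set rain = False.
Try light = False:
  (~fog | light) forces fog = False.
  (fog | ~heat) forces heat = False.
  (heat | light | ~lock) forces lock = False.
  (~door | heat) forces door = False.
  clause (door | light | lock) is falsified — backtrack.
So light = True.
Set fog = False.
  then (fog | ~heat) forces heat = False.
  then (~door | heat) forces door = False.
  then (door | heat | ~lock) forces lock = False.
All clauses satisfied.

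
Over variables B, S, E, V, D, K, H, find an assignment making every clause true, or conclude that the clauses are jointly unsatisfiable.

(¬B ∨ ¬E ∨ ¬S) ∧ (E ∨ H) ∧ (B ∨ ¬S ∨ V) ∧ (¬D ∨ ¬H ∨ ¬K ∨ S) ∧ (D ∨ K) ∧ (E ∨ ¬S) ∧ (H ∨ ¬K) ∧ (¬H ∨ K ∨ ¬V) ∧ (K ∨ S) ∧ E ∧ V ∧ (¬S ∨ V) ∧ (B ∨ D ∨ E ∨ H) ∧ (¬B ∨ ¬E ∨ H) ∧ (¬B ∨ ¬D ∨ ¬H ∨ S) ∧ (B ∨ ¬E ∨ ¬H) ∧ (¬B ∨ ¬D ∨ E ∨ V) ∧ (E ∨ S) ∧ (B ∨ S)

Unit clause (E) forces E = True.
Unit clause (V) forces V = True.
Set B = True.
  then (¬B ∨ ¬E ∨ ¬S) forces S = False.
  then (K ∨ S) forces K = True.
  then (¬B ∨ ¬E ∨ H) forces H = True.
  then (¬B ∨ ¬D ∨ ¬H ∨ S) forces D = False.
All clauses satisfied.

B=T, S=F, E=T, V=T, D=F, K=T, H=T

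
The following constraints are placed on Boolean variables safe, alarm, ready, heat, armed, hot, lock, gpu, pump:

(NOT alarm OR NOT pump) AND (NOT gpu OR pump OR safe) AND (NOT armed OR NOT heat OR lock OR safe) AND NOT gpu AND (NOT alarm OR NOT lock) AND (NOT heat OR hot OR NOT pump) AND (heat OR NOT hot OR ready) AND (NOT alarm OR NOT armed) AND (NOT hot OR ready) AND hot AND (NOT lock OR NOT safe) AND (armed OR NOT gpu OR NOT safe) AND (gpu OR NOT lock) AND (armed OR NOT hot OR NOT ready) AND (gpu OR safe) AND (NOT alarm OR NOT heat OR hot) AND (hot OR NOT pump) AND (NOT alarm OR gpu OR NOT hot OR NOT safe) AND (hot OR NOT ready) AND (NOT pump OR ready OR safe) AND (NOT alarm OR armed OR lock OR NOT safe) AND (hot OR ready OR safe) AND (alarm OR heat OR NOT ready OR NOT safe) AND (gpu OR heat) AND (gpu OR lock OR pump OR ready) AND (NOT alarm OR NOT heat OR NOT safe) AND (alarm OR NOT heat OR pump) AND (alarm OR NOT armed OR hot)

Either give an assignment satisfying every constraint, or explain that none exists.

safe = True, alarm = False, ready = True, heat = True, armed = True, hot = True, lock = False, gpu = False, pump = True

Unit clause (NOT gpu) forces gpu = False.
Unit clause (hot) forces hot = True.
In (gpu OR NOT lock) only NOT lock is left, so lock = False.
In (gpu OR safe) only safe is left, so safe = True.
In (NOT alarm OR gpu OR NOT hot OR NOT safe) only NOT alarm is left, so alarm = False.
In (gpu OR heat) only heat is left, so heat = True.
In (alarm OR NOT heat OR pump) only pump is left, so pump = True.
In (NOT hot OR ready) only ready is left, so ready = True.
In (armed OR NOT hot OR NOT ready) only armed is left, so armed = True.
All clauses satisfied.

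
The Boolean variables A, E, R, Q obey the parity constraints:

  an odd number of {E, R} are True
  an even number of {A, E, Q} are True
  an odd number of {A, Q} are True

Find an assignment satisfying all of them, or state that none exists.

A = False, E = True, R = False, Q = True

{E, R}: 1 true → odd ✓
{A, E, Q}: 2 true → even ✓
{A, Q}: 1 true → odd ✓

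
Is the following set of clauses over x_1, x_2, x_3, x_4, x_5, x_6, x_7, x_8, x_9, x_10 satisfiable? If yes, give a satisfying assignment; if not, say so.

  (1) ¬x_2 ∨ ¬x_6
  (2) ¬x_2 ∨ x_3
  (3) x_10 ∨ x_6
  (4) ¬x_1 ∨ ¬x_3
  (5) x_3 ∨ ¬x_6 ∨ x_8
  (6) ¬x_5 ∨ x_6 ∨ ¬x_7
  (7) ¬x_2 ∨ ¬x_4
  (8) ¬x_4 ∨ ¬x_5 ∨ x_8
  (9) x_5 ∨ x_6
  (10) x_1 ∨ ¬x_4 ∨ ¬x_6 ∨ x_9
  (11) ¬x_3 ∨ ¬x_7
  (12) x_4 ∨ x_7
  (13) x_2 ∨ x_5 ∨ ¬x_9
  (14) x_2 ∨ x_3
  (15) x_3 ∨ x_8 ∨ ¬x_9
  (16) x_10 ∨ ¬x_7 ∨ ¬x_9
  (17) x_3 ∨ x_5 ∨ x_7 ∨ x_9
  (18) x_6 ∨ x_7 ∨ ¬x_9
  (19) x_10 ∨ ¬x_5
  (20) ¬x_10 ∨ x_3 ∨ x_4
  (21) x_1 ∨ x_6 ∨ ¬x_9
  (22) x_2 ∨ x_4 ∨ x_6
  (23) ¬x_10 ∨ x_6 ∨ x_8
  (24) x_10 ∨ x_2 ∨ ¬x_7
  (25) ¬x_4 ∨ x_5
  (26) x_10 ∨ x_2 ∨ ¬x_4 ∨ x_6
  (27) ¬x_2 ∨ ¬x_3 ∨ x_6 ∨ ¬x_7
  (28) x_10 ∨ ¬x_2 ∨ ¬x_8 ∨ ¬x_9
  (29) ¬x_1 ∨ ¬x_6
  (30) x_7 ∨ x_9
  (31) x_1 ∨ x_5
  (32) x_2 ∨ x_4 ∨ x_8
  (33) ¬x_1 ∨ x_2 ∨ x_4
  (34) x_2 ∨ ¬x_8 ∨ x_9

x_1 = False; x_2 = False; x_3 = True; x_4 = True; x_5 = True; x_6 = True; x_7 = False; x_8 = True; x_9 = True; x_10 = True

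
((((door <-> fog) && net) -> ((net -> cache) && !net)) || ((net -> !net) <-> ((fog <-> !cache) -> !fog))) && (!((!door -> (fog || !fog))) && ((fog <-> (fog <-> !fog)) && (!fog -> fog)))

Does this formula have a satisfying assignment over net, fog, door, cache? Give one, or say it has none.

The conjunct !((!door -> (fog || !fog))) is unsatisfiable on its own:
  fog=F, door=F: evaluates to False.
  fog=F, door=T: evaluates to False.
  fog=T, door=F: evaluates to False.
  fog=T, door=T: evaluates to False.
So the whole conjunction is unsatisfiable.

Unsatisfiable — no assignment works.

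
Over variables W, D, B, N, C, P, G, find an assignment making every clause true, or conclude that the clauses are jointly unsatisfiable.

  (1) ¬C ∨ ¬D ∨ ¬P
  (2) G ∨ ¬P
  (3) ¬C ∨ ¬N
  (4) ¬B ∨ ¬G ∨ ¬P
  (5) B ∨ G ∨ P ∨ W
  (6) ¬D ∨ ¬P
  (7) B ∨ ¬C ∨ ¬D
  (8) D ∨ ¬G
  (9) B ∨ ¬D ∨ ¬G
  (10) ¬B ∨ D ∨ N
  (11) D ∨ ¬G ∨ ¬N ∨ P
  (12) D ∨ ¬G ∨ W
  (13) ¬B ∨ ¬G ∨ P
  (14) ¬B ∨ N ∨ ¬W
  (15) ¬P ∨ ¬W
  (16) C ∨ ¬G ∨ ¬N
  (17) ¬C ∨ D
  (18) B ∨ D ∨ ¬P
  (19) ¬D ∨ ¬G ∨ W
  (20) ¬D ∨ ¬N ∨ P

Set W = False.
Set D = False.
  then (D ∨ ¬G) forces G = False.
  then (¬C ∨ D) forces C = False.
  then (G ∨ ¬P) forces P = False.
  then (B ∨ G ∨ P ∨ W) forces B = True.
  then (¬B ∨ D ∨ N) forces N = True.
All clauses satisfied.

W: False, D: False, B: True, N: True, C: False, P: False, G: False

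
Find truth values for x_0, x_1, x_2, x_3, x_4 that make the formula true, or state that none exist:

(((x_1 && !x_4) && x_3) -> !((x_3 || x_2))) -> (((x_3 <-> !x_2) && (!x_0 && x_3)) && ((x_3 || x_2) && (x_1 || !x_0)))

x_0=T; x_1=T; x_2=F; x_3=T; x_4=F

  (((x_1 && !x_4) && x_3) -> !((x_3 || x_2))) -> (((x_3 <-> !x_2) && (!x_0 && x_3)) && ((x_3 || x_2) && (x_1 || !x_0))) = True
    ((x_1 && !x_4) && x_3) -> !((x_3 || x_2)) = False
      (x_1 && !x_4) && x_3 = True
        x_1 && !x_4 = True
          !x_4 = True
      !((x_3 || x_2)) = False
        x_3 || x_2 = True
    ((x_3 <-> !x_2) && (!x_0 && x_3)) && ((x_3 || x_2) && (x_1 || !x_0)) = False
      (x_3 <-> !x_2) && (!x_0 && x_3) = False
        x_3 <-> !x_2 = True
          !x_2 = True
        !x_0 && x_3 = False
          !x_0 = False
      (x_3 || x_2) && (x_1 || !x_0) = True
        x_3 || x_2 = True
        x_1 || !x_0 = True
          !x_0 = False
The formula evaluates to True.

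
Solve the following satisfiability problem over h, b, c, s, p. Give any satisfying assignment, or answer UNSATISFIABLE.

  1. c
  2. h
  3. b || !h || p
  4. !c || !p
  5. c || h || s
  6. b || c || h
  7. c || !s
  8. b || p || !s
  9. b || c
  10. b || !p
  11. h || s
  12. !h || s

Unit clause (c) forces c = True.
Unit clause (h) forces h = True.
In (!c || !p) only !p is left, so p = False.
In (!h || s) only s is left, so s = True.
In (b || !h || p) only b is left, so b = True.
All clauses satisfied.

h: True; b: True; c: True; s: True; p: False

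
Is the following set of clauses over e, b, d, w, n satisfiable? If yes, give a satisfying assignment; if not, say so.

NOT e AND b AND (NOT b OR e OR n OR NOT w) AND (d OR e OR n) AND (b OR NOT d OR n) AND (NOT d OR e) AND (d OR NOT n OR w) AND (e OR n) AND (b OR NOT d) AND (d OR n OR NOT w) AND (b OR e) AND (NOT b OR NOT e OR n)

e = False, b = True, d = False, w = True, n = True

Unit clause (NOT e) forces e = False.
Unit clause (b) forces b = True.
In (NOT d OR e) only NOT d is left, so d = False.
In (e OR n) only n is left, so n = True.
In (d OR NOT n OR w) only w is left, so w = True.
All clauses satisfied.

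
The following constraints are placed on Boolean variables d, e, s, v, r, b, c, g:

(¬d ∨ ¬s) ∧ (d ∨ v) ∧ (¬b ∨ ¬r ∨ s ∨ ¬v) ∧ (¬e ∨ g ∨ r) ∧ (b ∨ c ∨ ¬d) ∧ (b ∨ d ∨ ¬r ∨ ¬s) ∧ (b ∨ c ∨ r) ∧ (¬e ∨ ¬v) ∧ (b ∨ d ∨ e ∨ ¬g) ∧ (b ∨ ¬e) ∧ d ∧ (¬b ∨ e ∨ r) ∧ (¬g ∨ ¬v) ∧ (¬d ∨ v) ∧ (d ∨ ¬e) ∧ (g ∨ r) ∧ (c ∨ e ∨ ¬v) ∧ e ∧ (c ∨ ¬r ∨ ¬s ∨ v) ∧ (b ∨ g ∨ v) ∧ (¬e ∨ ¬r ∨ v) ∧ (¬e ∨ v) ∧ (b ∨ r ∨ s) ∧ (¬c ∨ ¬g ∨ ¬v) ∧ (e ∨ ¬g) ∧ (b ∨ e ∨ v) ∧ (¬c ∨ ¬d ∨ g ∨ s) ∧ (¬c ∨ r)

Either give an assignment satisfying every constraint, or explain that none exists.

The formula is unsatisfiable.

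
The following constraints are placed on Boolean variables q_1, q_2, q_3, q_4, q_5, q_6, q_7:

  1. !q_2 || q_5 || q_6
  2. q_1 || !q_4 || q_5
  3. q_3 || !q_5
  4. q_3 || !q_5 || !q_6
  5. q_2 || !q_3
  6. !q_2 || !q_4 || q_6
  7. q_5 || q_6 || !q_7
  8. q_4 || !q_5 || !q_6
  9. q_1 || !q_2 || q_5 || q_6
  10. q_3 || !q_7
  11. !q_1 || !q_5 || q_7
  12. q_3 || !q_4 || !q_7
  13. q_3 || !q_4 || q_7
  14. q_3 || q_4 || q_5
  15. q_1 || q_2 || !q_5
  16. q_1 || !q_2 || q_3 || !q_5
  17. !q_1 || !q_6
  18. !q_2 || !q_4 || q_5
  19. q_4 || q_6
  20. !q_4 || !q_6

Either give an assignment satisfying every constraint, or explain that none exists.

q_1=F, q_2=T, q_3=T, q_4=F, q_5=F, q_6=T, q_7=F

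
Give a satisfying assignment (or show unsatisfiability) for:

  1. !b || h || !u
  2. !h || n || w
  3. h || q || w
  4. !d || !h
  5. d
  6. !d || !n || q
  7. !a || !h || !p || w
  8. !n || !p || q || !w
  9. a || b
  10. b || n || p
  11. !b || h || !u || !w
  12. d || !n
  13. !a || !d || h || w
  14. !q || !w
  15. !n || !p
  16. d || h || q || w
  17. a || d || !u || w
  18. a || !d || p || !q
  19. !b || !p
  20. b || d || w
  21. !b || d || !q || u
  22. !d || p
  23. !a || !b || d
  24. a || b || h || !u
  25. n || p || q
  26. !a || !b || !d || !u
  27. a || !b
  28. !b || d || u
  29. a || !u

u = True, w = True, n = False, d = True, b = False, q = False, h = False, p = True, a = True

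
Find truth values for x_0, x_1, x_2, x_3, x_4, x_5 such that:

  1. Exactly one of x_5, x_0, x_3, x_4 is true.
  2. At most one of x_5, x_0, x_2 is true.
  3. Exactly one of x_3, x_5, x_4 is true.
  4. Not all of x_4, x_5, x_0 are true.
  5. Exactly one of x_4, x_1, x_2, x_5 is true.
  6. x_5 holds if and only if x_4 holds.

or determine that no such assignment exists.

x_0 = False; x_1 = True; x_2 = False; x_3 = True; x_4 = False; x_5 = False

  (1) {x_5, x_0, x_3, x_4}: 1 true — exactly one ✓
  (2) {x_5, x_0, x_2}: 0 true — at most one ✓
  (3) {x_3, x_5, x_4}: 1 true — exactly one ✓
  (4) {x_4, x_5, x_0}: 0/3 true — not all ✓
  (5) {x_4, x_1, x_2, x_5}: 1 true — exactly one ✓
  (6) x_5=F, x_4=F — same ✓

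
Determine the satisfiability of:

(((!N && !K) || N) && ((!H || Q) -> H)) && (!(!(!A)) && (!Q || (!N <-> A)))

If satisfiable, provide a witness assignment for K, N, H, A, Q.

K = False, N = True, H = True, A = False, Q = False

  ((!N && !K) || N) && ((!H || Q) -> H) = True
    (!N && !K) || N = True
      !N && !K = False
        !N = False
        !K = True
    (!H || Q) -> H = True
      !H || Q = False
        !H = False
  !(!(!A)) && (!Q || (!N <-> A)) = True
    !(!(!A)) = True
      !(!A) = False
        !A = True
    !Q || (!N <-> A) = True
      !Q = True
      !N <-> A = True
        !N = False
Both conjuncts True, so the formula holds.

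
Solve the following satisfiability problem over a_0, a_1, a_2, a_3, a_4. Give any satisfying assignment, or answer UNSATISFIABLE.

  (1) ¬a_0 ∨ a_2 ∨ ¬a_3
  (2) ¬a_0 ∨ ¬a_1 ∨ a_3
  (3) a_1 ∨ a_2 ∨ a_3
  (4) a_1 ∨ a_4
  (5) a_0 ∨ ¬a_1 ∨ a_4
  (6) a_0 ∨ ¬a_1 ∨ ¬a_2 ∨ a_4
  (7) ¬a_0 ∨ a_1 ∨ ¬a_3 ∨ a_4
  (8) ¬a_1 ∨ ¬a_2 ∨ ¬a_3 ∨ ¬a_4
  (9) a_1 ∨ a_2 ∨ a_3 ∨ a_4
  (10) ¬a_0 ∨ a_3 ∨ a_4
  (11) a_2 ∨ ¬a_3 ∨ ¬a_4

a_0: False; a_1: True; a_2: True; a_3: False; a_4: True

Set a_0 = False.
Set a_1 = True.
  then (a_0 ∨ ¬a_1 ∨ a_4) forces a_4 = True.
Set a_2 = True.
  then (¬a_1 ∨ ¬a_2 ∨ ¬a_3 ∨ ¬a_4) forces a_3 = False.
All clauses satisfied.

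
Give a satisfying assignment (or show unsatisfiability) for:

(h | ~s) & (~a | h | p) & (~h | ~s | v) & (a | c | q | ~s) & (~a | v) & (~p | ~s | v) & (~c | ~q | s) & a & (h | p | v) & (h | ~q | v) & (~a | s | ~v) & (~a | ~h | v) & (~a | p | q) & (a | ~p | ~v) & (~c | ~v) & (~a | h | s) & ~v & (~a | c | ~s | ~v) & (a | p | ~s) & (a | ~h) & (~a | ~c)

UNSATISFIABLE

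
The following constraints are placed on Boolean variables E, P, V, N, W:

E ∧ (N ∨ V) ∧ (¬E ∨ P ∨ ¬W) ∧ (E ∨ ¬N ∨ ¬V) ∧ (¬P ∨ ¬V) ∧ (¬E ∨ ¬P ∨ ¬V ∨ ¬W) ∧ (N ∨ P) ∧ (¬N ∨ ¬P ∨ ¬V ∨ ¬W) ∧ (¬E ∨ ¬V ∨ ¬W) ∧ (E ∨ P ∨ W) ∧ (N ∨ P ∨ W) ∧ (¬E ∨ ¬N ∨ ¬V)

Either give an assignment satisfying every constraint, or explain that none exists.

Unit clause (E) forces E = True.
Set P = True.
  then (¬P ∨ ¬V) forces V = False.
  then (N ∨ V) forces N = True.
Set W = False.
All clauses satisfied.

E = True, P = True, V = False, N = True, W = False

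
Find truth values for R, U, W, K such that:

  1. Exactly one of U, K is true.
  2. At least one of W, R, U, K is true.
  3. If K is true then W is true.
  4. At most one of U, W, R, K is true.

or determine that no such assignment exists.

R = False, U = True, W = False, K = False

  (1) {U, K}: 1 true — exactly one ✓
  (2) {W, R, U, K}: 1 true — at least one ✓
  (3) K=F ⇒ W: vacuous ✓
  (4) {U, W, R, K}: 1 true — at most one ✓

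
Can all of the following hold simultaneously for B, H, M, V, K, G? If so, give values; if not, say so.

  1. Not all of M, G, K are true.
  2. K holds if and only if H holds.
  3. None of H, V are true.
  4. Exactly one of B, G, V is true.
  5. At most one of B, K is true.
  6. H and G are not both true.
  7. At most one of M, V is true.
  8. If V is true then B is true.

B: True; H: False; M: False; V: False; K: False; G: False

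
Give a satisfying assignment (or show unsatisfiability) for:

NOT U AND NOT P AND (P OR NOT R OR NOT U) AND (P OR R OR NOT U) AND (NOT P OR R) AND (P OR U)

Case U = True:
  Clause (NOT U) is falsified — contradiction.
Case U = False:
  (NOT P) forces P = False.
  Clause (P OR U) is falsified — contradiction.
Both cases fail, so the formula is unsatisfiable.

The formula is unsatisfiable.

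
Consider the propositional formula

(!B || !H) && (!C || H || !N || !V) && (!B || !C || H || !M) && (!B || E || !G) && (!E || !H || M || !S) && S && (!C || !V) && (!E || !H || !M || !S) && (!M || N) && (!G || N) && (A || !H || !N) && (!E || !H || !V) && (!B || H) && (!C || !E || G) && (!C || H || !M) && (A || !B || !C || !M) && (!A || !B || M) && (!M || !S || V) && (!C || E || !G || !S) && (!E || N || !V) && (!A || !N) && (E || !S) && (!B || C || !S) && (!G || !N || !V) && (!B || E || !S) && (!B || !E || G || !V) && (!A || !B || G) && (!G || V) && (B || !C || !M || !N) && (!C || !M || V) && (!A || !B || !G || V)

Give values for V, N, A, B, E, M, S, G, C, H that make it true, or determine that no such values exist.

V=F; N=F; A=F; B=F; E=T; M=F; S=T; G=F; C=F; H=F

Unit clause (S) forces S = True.
In (E || !S) only E is left, so E = True.
Set V = False.
  then (!M || !S || V) forces M = False.
  then (!G || V) forces G = False.
  then (!E || !H || M || !S) forces H = False.
  then (!B || H) forces B = False.
  then (!C || !E || G) forces C = False.
Set N = False.
Set A = False.
All clauses satisfied.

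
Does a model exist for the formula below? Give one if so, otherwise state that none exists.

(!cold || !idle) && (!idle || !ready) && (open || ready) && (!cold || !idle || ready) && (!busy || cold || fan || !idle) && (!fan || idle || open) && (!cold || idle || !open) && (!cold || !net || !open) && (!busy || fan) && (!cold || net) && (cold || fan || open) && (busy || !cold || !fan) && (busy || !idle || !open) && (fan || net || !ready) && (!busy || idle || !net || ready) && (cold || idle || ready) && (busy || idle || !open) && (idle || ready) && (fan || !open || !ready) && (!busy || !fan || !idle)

cold = False, ready = True, busy = True, idle = False, net = False, open = True, fan = True

Set cold = False.
Set ready = True.
  then (!idle || !ready) forces idle = False.
Set busy = True.
  then (!busy || fan) forces fan = True.
  then (!fan || idle || open) forces open = True.
Set net = False.
All clauses satisfied.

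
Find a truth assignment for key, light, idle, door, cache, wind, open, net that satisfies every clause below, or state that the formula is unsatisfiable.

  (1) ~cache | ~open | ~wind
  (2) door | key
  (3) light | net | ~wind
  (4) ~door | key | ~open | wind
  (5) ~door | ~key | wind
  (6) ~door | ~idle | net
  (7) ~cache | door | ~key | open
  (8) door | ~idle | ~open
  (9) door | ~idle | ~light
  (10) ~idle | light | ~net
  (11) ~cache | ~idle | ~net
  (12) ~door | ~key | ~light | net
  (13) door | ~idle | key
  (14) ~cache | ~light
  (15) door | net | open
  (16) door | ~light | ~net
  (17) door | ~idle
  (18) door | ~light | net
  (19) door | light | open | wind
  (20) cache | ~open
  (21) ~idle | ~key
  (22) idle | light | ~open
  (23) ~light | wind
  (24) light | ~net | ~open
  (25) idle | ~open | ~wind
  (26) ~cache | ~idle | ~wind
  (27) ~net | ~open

Set key = True.
  then (~idle | ~key) forces idle = False.
Set light = True.
  then (~cache | ~light) forces cache = False.
  then (cache | ~open) forces open = False.
  then (~light | wind) forces wind = True.
Try door = False:
  (door | net | open) forces net = True.
  clause (door | ~light | ~net) is falsified — backtrack.
So door = True.
  then (~door | ~key | ~light | net) forces net = True.
All clauses satisfied.

key: True, light: True, idle: False, door: True, cache: False, wind: True, open: False, net: True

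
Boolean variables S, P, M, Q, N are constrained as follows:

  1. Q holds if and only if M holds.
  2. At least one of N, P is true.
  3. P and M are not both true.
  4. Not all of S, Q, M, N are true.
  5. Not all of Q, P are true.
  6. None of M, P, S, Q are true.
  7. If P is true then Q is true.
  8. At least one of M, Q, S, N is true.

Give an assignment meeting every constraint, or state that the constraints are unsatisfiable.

S = False, P = False, M = False, Q = False, N = True

  (1) Q=F, M=F — same ✓
  (2) {N, P}: 1 true — at least one ✓
  (3) P=F, M=F — not both ✓
  (4) {S, Q, M, N}: 1/4 true — not all ✓
  (5) {Q, P}: 0/2 true — not all ✓
  (6) {M, P, S, Q}: 0 true — none ✓
  (7) P=F ⇒ Q: vacuous ✓
  (8) {M, Q, S, N}: 1 true — at least one ✓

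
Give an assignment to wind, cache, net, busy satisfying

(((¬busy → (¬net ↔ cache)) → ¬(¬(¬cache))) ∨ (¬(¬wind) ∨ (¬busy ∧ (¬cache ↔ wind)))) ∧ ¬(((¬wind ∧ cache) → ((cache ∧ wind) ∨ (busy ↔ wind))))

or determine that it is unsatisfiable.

Case wind = True: the conjunct ¬(((¬wind ∧ cache) → ((cache ∧ wind) ∨ (busy ↔ wind)))) becomes ¬((False → (cache ∨ busy))) = False.
Case wind = False: the formula simplifies to (((¬busy → (¬net ↔ cache)) → ¬(¬(¬cache))) ∨ (¬busy ∧ cache)) ∧ ¬((cache → ¬busy)).
  busy = True: simplifies to ¬(¬(¬cache)) ∧ ¬(¬cache).
    cache = True: the conjunct ¬(¬(¬cache)) becomes ¬(¬False) = False.
    cache = False: the conjunct ¬(¬cache) becomes ¬(¬False) = False.
  busy = False: the conjunct ¬((cache → ¬busy)) becomes ¬((cache → True)) = False.
Both cases fail — unsatisfiable.

UNSATISFIABLE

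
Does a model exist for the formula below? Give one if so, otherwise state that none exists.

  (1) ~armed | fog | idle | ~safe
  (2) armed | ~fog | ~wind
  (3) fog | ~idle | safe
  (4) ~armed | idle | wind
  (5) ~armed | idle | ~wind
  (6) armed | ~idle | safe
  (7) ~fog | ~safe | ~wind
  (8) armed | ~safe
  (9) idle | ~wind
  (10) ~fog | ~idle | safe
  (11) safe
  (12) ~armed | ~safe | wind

Unit clause (safe) forces safe = True.
In (armed | ~safe) only armed is left, so armed = True.
In (~armed | ~safe | wind) only wind is left, so wind = True.
In (~armed | idle | ~wind) only idle is left, so idle = True.
In (~fog | ~safe | ~wind) only ~fog is left, so fog = False.
All clauses satisfied.

fog = False; idle = True; safe = True; wind = True; armed = True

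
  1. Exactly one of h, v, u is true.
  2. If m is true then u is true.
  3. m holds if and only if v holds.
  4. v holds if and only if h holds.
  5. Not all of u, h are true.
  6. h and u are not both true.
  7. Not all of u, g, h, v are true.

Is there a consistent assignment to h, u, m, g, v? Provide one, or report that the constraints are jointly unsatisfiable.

h=F; u=T; m=F; g=F; v=F

  (1) {h, v, u}: 1 true — exactly one ✓
  (2) m=F ⇒ u: vacuous ✓
  (3) m=F, v=F — same ✓
  (4) v=F, h=F — same ✓
  (5) {u, h}: 1/2 true — not all ✓
  (6) h=F, u=T — not both ✓
  (7) {u, g, h, v}: 1/4 true — not all ✓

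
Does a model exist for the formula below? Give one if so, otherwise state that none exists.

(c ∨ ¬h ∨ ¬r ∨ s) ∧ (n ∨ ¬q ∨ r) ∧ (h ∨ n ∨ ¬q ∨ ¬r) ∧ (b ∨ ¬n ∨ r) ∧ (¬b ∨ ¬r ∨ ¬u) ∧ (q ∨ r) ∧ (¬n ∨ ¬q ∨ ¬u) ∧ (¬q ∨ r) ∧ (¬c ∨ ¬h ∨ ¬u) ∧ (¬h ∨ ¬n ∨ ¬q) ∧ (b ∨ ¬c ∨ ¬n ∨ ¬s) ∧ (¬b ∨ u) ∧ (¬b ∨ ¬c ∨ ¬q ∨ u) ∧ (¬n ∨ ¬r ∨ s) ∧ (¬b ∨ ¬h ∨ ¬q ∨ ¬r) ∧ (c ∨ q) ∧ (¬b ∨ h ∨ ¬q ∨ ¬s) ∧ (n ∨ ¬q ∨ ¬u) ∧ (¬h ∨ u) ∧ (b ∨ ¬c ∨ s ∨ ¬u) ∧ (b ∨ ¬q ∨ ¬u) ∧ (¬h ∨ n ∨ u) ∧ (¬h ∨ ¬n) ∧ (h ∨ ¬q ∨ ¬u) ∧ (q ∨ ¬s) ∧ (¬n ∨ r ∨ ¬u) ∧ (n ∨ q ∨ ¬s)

n = False, u = False, r = True, q = False, s = False, c = True, b = False, h = False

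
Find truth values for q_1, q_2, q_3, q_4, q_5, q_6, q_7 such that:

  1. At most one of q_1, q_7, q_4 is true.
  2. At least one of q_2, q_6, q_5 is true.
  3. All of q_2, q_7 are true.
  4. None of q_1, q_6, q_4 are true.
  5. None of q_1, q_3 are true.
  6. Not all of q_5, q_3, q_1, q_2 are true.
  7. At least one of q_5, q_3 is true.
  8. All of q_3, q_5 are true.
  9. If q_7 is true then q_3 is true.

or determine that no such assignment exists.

Unsatisfiable — no assignment works.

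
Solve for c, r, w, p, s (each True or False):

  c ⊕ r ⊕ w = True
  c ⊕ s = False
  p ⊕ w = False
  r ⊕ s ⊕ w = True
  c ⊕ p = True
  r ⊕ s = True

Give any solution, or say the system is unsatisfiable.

c = True, r = False, w = False, p = False, s = True

c ⊕ r ⊕ w = T ⊕ F ⊕ F = True ✓
c ⊕ s = T ⊕ T = False ✓
p ⊕ w = F ⊕ F = False ✓
r ⊕ s ⊕ w = F ⊕ T ⊕ F = True ✓
c ⊕ p = T ⊕ F = True ✓
r ⊕ s = F ⊕ T = True ✓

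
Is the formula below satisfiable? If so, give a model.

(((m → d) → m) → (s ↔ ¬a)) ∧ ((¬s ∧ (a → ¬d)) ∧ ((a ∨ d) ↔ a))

a: True, d: False, m: False, s: False

  ((m → d) → m) → (s ↔ ¬a) = True
    (m → d) → m = False
      m → d = True
    s ↔ ¬a = True
      ¬a = False
  (¬s ∧ (a → ¬d)) ∧ ((a ∨ d) ↔ a) = True
    ¬s ∧ (a → ¬d) = True
      ¬s = True
      a → ¬d = True
        ¬d = True
    (a ∨ d) ↔ a = True
      a ∨ d = True
Both conjuncts True, so the formula holds.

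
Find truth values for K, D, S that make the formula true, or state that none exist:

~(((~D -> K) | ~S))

K: False, D: False, S: True

  ~(((~D -> K) | ~S)) = True
    (~D -> K) | ~S = False
      ~D -> K = False
        ~D = True
      ~S = False
The formula evaluates to True.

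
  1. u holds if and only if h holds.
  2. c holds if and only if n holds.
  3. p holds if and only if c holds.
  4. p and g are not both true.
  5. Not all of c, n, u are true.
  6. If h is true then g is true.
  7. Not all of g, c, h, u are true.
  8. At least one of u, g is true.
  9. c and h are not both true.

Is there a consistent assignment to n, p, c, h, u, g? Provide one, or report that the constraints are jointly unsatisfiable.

n=F, p=F, c=F, h=F, u=F, g=T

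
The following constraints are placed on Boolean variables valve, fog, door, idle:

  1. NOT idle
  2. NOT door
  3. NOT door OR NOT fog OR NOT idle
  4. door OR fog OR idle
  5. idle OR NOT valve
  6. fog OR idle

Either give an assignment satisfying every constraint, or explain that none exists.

valve=F, fog=T, door=F, idle=F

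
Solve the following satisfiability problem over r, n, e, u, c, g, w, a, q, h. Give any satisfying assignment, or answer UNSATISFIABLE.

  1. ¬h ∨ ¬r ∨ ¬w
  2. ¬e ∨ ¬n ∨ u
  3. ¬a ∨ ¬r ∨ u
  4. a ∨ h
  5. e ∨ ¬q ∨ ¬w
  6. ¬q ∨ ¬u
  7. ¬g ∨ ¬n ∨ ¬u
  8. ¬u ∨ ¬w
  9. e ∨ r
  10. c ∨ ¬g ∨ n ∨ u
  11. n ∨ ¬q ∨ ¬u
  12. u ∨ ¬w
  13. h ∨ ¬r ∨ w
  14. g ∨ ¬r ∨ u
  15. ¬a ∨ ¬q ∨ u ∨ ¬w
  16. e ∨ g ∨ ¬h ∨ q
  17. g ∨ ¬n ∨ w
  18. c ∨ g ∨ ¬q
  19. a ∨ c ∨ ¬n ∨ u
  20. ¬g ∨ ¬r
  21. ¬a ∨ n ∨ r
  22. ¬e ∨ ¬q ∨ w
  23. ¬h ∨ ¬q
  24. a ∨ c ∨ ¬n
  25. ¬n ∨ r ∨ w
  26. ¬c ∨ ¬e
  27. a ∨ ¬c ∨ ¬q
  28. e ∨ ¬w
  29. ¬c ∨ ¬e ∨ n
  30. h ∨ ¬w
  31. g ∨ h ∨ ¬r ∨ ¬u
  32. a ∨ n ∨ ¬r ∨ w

r=F, n=F, e=T, u=T, c=F, g=T, w=F, a=F, q=F, h=T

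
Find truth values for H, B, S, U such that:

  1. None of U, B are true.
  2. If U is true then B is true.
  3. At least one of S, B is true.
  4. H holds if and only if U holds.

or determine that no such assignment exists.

H: False; B: False; S: True; U: False

  (1) {U, B}: 0 true — none ✓
  (2) U=F ⇒ B: vacuous ✓
  (3) {S, B}: 1 true — at least one ✓
  (4) H=F, U=F — same ✓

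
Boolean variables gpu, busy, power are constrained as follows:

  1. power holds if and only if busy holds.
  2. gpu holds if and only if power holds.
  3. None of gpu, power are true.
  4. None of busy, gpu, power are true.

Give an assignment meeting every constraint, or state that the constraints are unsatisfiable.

gpu = False, busy = False, power = False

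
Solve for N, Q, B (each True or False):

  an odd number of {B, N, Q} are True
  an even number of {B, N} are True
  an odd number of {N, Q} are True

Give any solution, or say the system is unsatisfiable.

N = False, Q = True, B = False

{B, N, Q}: 1 true → odd ✓
{B, N}: 0 true → even ✓
{N, Q}: 1 true → odd ✓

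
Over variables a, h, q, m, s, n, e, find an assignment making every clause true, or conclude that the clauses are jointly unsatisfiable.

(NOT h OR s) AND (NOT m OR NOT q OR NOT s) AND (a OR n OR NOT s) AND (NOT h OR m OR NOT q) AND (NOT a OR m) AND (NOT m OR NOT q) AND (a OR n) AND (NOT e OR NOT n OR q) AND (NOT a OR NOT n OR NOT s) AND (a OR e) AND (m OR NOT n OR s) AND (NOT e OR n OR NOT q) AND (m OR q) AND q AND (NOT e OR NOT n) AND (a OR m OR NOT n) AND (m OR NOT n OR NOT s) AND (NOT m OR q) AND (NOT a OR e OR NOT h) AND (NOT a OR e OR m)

UNSATISFIABLE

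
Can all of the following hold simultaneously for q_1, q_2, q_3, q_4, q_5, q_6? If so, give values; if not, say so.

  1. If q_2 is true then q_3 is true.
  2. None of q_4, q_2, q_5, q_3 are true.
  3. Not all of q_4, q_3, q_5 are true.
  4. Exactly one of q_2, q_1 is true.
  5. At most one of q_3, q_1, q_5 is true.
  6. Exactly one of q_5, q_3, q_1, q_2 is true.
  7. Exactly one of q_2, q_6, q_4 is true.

q_1: True, q_2: False, q_3: False, q_4: False, q_5: False, q_6: True

  (1) q_2=F ⇒ q_3: vacuous ✓
  (2) {q_4, q_2, q_5, q_3}: 0 true — none ✓
  (3) {q_4, q_3, q_5}: 0/3 true — not all ✓
  (4) {q_2, q_1}: 1 true — exactly one ✓
  (5) {q_3, q_1, q_5}: 1 true — at most one ✓
  (6) {q_5, q_3, q_1, q_2}: 1 true — exactly one ✓
  (7) {q_2, q_6, q_4}: 1 true — exactly one ✓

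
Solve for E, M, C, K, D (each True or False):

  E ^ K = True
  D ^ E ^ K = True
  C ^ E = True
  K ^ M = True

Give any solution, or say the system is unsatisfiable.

E: False, M: False, C: True, K: True, D: False

E ^ K = F ^ T = True ✓
D ^ E ^ K = F ^ F ^ T = True ✓
C ^ E = T ^ F = True ✓
K ^ M = T ^ F = True ✓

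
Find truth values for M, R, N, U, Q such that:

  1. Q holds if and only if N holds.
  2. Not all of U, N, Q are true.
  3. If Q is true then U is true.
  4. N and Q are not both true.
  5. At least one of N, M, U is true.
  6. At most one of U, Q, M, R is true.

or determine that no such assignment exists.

M: False, R: False, N: False, U: True, Q: False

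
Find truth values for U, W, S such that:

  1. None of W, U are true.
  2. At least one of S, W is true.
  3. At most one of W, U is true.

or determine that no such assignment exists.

U = False, W = False, S = True

  (1) {W, U}: 0 true — none ✓
  (2) {S, W}: 1 true — at least one ✓
  (3) {W, U}: 0 true — at most one ✓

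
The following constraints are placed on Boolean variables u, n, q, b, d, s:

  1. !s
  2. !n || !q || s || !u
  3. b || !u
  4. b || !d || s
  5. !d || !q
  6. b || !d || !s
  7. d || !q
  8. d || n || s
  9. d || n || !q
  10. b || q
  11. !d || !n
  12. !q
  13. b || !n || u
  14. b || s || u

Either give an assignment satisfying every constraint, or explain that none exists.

Unit clause (!s) forces s = False.
Unit clause (!q) forces q = False.
In (b || q) only b is left, so b = True.
Set u = False.
Set n = True.
  then (!d || !n) forces d = False.
All clauses satisfied.

u: False; n: True; q: False; b: True; d: False; s: False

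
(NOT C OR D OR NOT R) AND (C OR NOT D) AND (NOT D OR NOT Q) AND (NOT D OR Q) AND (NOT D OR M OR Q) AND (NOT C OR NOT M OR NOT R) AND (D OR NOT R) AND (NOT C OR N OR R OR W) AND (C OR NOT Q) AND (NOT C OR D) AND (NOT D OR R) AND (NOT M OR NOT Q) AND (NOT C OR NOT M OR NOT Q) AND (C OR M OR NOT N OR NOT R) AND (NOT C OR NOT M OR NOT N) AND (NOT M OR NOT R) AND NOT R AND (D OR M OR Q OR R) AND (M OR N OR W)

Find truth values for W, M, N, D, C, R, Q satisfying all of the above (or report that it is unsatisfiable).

W = False, M = True, N = False, D = False, C = False, R = False, Q = False

Unit clause (NOT R) forces R = False.
In (NOT D OR R) only NOT D is left, so D = False.
In (NOT C OR D) only NOT C is left, so C = False.
In (C OR NOT Q) only NOT Q is left, so Q = False.
In (D OR M OR Q OR R) only M is left, so M = True.
Set W = False.
Set N = False.
All clauses satisfied.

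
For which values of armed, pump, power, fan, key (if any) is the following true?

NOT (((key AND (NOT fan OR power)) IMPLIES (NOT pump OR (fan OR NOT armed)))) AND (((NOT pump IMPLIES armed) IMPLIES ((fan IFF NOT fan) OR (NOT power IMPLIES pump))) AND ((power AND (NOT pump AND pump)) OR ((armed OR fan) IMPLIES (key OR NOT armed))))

armed: True; pump: True; power: True; fan: False; key: True

  NOT (((key AND (NOT fan OR power)) IMPLIES (NOT pump OR (fan OR NOT armed)))) = True
    (key AND (NOT fan OR power)) IMPLIES (NOT pump OR (fan OR NOT armed)) = False
      key AND (NOT fan OR power) = True
        NOT fan OR power = True
          NOT fan = True
      NOT pump OR (fan OR NOT armed) = False
        NOT pump = False
        fan OR NOT armed = False
          NOT armed = False
  ((NOT pump IMPLIES armed) IMPLIES ((fan IFF NOT fan) OR (NOT power IMPLIES pump))) AND ((power AND (NOT pump AND pump)) OR ((armed OR fan) IMPLIES (key OR NOT armed))) = True
    (NOT pump IMPLIES armed) IMPLIES ((fan IFF NOT fan) OR (NOT power IMPLIES pump)) = True
      NOT pump IMPLIES armed = True
        NOT pump = False
      (fan IFF NOT fan) OR (NOT power IMPLIES pump) = True
        fan IFF NOT fan = False
          NOT fan = True
        NOT power IMPLIES pump = True
          NOT power = False
    (power AND (NOT pump AND pump)) OR ((armed OR fan) IMPLIES (key OR NOT armed)) = True
      power AND (NOT pump AND pump) = False
        NOT pump AND pump = False
          NOT pump = False
      (armed OR fan) IMPLIES (key OR NOT armed) = True
        armed OR fan = True
        key OR NOT armed = True
          NOT armed = False
Both conjuncts True, so the formula holds.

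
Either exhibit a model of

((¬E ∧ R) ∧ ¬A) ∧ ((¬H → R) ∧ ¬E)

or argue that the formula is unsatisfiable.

A: False, R: True, E: False, H: False

  (¬E ∧ R) ∧ ¬A = True
    ¬E ∧ R = True
      ¬E = True
    ¬A = True
  (¬H → R) ∧ ¬E = True
    ¬H → R = True
      ¬H = True
    ¬E = True
Both conjuncts True, so the formula holds.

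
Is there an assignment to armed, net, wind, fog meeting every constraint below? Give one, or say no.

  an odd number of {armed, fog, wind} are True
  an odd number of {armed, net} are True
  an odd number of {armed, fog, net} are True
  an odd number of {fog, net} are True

armed: False, net: True, wind: True, fog: False

{armed, fog, wind}: 1 true → odd ✓
{armed, net}: 1 true → odd ✓
{armed, fog, net}: 1 true → odd ✓
{fog, net}: 1 true → odd ✓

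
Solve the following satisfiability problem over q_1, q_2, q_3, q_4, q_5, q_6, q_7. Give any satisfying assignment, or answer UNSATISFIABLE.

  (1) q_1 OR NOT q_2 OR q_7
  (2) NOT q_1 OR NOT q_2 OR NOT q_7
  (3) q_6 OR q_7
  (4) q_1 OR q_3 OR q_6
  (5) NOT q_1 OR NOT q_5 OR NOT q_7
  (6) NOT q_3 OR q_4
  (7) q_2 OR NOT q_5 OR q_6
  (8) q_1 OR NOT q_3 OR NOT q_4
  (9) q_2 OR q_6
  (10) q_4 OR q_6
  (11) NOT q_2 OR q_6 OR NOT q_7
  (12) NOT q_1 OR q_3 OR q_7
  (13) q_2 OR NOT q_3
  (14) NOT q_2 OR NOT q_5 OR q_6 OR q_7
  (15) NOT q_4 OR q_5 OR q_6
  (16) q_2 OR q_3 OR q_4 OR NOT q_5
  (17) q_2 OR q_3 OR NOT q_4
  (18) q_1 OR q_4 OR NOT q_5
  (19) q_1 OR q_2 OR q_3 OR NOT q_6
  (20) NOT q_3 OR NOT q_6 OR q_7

Set q_1 = False.
Try q_2 = False:
  (q_2 OR q_6) forces q_6 = True.
  (q_2 OR NOT q_3) forces q_3 = False.
  clause (q_1 OR q_2 OR q_3 OR NOT q_6) is falsified — backtrack.
So q_2 = True.
  then (q_1 OR NOT q_2 OR q_7) forces q_7 = True.
  then (NOT q_2 OR q_6 OR NOT q_7) forces q_6 = True.
Try q_3 = True:
  (NOT q_3 OR q_4) forces q_4 = True.
  clause (q_1 OR NOT q_3 OR NOT q_4) is falsified — backtrack.
So q_3 = False.
Set q_4 = True.
Set q_5 = False.
All clauses satisfied.

q_1 = False, q_2 = True, q_3 = False, q_4 = True, q_5 = False, q_6 = True, q_7 = True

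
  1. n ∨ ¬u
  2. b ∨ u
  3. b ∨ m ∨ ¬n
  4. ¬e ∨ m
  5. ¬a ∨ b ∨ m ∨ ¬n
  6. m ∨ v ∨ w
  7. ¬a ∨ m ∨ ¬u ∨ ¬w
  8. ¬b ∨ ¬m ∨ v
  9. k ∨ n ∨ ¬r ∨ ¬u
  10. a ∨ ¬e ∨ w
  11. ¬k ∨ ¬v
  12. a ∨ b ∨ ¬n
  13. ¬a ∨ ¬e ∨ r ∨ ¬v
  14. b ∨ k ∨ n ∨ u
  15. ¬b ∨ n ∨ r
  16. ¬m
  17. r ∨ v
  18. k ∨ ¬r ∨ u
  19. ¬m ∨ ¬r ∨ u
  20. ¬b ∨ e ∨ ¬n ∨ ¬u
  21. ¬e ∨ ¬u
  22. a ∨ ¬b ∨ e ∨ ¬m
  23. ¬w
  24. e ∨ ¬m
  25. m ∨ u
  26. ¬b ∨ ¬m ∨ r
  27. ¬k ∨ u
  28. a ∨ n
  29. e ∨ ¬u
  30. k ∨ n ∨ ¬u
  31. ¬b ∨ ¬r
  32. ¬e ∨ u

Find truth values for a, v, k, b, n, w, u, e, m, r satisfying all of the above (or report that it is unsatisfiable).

UNSATISFIABLE

Case w = True:
  Clause (¬w) is falsified — contradiction.
Case w = False:
  (¬m) forces m = False.
  (¬e ∨ m) forces e = False.
  (m ∨ v ∨ w) forces v = True.
  (¬k ∨ ¬v) forces k = False.
  (m ∨ u) forces u = True.
  Clause (e ∨ ¬u) is falsified — contradiction.
Both cases fail, so the formula is unsatisfiable.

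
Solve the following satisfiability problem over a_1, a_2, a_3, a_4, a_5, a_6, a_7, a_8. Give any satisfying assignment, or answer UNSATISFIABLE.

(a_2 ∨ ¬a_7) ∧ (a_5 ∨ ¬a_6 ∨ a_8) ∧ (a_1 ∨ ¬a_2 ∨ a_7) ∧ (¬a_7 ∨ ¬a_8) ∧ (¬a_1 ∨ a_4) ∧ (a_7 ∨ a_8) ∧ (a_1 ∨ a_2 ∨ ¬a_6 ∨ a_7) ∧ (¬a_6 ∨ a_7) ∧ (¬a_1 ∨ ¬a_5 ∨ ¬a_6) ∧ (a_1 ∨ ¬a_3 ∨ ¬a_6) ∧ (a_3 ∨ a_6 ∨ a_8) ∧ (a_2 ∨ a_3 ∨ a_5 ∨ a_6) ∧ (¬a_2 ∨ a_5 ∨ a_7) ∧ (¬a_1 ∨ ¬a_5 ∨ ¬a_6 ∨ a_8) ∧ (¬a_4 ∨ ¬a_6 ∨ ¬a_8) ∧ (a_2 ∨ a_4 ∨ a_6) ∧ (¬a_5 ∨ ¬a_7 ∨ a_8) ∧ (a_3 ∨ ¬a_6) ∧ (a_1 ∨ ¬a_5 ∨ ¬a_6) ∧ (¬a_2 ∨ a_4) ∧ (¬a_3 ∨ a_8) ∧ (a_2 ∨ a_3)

a_1: True, a_2: False, a_3: True, a_4: True, a_5: False, a_6: False, a_7: False, a_8: True

Set a_1 = True.
  then (¬a_1 ∨ a_4) forces a_4 = True.
Set a_2 = False.
  then (a_2 ∨ ¬a_7) forces a_7 = False.
  then (a_7 ∨ a_8) forces a_8 = True.
  then (¬a_6 ∨ a_7) forces a_6 = False.
  then (a_2 ∨ a_3) forces a_3 = True.
Set a_5 = False.
All clauses satisfied.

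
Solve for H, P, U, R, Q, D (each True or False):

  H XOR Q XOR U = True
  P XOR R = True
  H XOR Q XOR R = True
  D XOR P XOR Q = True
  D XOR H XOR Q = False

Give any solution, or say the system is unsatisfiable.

H = True, P = False, U = True, R = True, Q = True, D = False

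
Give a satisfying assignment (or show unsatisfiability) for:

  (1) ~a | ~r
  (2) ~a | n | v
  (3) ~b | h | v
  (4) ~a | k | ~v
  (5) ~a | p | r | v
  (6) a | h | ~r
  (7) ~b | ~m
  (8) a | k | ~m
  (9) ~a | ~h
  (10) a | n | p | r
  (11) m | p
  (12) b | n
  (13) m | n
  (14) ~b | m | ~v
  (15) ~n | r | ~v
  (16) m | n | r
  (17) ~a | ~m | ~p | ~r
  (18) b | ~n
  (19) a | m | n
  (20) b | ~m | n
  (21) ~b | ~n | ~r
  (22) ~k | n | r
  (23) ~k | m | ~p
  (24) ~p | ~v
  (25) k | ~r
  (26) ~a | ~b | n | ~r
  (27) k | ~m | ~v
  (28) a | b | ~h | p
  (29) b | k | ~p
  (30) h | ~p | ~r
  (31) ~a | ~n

Set k = False.
  then (k | ~r) forces r = False.
Try m = True:
  (~b | ~m) forces b = False.
  (a | k | ~m) forces a = True.
  (~a | k | ~v) forces v = False.
  (~a | n | v) forces n = True.
  clause (b | ~n) is falsified — backtrack.
So m = False.
  then (m | p) forces p = True.
  then (m | n) forces n = True.
  then (~n | r | ~v) forces v = False.
  then (b | ~n) forces b = True.
  then (~a | ~n) forces a = False.
  then (~b | h | v) forces h = True.
All clauses satisfied.

k: False; m: False; r: False; p: True; a: False; n: True; h: True; b: True; v: False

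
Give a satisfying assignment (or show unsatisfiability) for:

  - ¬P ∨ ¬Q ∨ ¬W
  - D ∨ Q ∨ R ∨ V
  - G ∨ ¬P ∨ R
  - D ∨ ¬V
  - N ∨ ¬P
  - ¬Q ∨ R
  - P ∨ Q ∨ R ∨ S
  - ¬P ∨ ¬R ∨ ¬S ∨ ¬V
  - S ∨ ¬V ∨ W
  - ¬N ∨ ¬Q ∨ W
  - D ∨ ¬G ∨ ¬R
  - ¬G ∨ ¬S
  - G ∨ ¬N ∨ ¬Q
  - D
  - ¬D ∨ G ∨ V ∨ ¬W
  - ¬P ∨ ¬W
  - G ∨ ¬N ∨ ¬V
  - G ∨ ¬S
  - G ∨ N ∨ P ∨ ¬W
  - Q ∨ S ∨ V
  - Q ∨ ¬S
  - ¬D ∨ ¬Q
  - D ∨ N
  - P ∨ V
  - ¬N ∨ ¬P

R=T; V=T; S=F; D=T; Q=F; W=T; P=F; N=T; G=T

Unit clause (D) forces D = True.
In (¬D ∨ ¬Q) only ¬Q is left, so Q = False.
In (Q ∨ ¬S) only ¬S is left, so S = False.
In (Q ∨ S ∨ V) only V is left, so V = True.
In (S ∨ ¬V ∨ W) only W is left, so W = True.
In (¬P ∨ ¬W) only ¬P is left, so P = False.
In (P ∨ Q ∨ R ∨ S) only R is left, so R = True.
Set N = True.
  then (G ∨ ¬N ∨ ¬V) forces G = True.
All clauses satisfied.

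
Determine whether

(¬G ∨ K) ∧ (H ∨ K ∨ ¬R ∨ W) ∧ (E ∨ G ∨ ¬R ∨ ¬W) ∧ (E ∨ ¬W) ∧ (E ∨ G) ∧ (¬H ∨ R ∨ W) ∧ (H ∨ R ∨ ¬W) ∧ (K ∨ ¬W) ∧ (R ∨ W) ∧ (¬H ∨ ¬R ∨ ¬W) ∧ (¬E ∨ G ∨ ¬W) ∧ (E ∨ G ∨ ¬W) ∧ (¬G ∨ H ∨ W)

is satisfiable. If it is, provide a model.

Set R = True.
Set K = True.
Set W = False.
Set E = True.
Set G = False.
Set H = True.
All clauses satisfied.

R: True, K: True, W: False, E: True, G: False, H: True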